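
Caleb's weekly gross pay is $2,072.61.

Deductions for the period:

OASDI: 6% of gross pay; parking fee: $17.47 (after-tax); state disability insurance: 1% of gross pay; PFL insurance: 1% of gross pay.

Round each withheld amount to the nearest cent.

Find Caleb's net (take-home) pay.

State disability insurance: $2,072.61 × 0.01 = $20.73
OASDI: $2,072.61 × 0.06 = $124.36
PFL insurance: $2,072.61 × 0.01 = $20.73
Parking fee: $17.47
Total deductions = $20.73 + $124.36 + $20.73 + $17.47 = $183.29
Net pay = $2,072.61 − $183.29 = $1,889.32

$1,889.32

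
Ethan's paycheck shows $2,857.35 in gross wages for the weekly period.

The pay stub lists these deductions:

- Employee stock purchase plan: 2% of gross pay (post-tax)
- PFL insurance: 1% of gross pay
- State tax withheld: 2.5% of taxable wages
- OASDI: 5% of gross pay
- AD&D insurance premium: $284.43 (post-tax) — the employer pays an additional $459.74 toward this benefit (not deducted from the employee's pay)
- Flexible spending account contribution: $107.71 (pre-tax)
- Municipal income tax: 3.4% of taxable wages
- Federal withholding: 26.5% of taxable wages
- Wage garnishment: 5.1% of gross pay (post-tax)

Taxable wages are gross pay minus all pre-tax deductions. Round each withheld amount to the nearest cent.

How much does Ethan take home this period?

Flexible spending account contribution: $107.71
Taxable wages = $2,857.35 − $107.71 = $2,749.64
Federal withholding: $2,749.64 × 0.265 = $728.65
Municipal income tax: $2,749.64 × 0.034 = $93.49
State tax withheld: $2,749.64 × 0.025 = $68.74
PFL insurance: $2,857.35 × 0.01 = $28.57
OASDI: $2,857.35 × 0.05 = $142.87
Wage garnishment: $2,857.35 × 0.051 = $145.72
Employee stock purchase plan: $2,857.35 × 0.02 = $57.15
AD&D insurance premium: $284.43
(Employer's $459.74 toward AD&D insurance premium is not withheld from the employee.)
Total deductions = $107.71 + $728.65 + $93.49 + $68.74 + $28.57 + $142.87 + $145.72 + $57.15 + $284.43 = $1,657.33
Net pay = $2,857.35 − $1,657.33 = $1,200.02

$1,200.02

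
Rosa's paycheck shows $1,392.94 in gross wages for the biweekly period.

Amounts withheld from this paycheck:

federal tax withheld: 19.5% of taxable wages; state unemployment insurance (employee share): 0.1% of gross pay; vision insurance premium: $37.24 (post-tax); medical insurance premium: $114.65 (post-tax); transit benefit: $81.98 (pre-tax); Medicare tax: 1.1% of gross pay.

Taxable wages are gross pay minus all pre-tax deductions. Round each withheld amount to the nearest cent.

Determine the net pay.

Transit benefit: $81.98
Taxable wages = $1,392.94 − $81.98 = $1,310.96
Federal tax withheld: $1,310.96 × 0.195 = $255.64
State unemployment insurance (employee share): $1,392.94 × 0.001 = $1.39
Medicare tax: $1,392.94 × 0.011 = $15.32
Medical insurance premium: $114.65
Vision insurance premium: $37.24
Total deductions = $81.98 + $255.64 + $1.39 + $15.32 + $114.65 + $37.24 = $506.22
Net pay = $1,392.94 − $506.22 = $886.72

$886.72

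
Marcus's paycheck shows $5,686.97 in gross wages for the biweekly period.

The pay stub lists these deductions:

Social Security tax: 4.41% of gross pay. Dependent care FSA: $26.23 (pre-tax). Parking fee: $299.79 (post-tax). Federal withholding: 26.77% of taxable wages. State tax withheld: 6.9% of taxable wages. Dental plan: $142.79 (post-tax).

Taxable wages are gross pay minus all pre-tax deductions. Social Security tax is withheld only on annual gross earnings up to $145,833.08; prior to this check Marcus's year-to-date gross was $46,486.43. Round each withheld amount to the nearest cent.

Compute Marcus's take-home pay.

Dependent care FSA: $26.23
Taxable wages = $5,686.97 − $26.23 = $5,660.74
State tax withheld: $5,660.74 × 0.069 = $390.59
Federal withholding: $5,660.74 × 0.2677 = $1,515.38
Social Security tax: cap not yet reached, full $5,686.97 is subject → $5,686.97 × 0.0441 = $250.80
Dental plan: $142.79
Parking fee: $299.79
Total deductions = $26.23 + $390.59 + $1,515.38 + $250.80 + $142.79 + $299.79 = $2,625.58
Net pay = $5,686.97 − $2,625.58 = $3,061.39

$3,061.39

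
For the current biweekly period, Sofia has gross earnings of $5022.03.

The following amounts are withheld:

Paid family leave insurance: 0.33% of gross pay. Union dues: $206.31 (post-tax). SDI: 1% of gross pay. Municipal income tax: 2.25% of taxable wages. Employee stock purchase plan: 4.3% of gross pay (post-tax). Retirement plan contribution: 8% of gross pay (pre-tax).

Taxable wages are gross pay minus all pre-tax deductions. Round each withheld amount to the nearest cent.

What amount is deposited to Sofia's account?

$4027.26

Retirement plan contribution: $5022.03 × 0.08 = $401.76
Taxable wages = $5022.03 − $401.76 = $4620.27
Municipal income tax: $4620.27 × 0.0225 = $103.96
Paid family leave insurance: $5022.03 × 0.0033 = $16.57
SDI: $5022.03 × 0.01 = $50.22
Union dues: $206.31
Employee stock purchase plan: $5022.03 × 0.043 = $215.95
Total deductions = $401.76 + $103.96 + $16.57 + $50.22 + $206.31 + $215.95 = $994.77
Net pay = $5022.03 − $994.77 = $4027.26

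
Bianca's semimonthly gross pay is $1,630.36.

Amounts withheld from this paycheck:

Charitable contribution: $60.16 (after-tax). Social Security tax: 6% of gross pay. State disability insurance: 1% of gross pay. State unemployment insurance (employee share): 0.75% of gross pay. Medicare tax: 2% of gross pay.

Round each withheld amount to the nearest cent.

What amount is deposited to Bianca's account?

Social Security tax: $1,630.36 × 0.06 = $97.82
State disability insurance: $1,630.36 × 0.01 = $16.30
Medicare tax: $1,630.36 × 0.02 = $32.61
State unemployment insurance (employee share): $1,630.36 × 0.0075 = $12.23
Charitable contribution: $60.16
Total deductions = $97.82 + $16.30 + $32.61 + $12.23 + $60.16 = $219.12
Net pay = $1,630.36 − $219.12 = $1,411.24

$1,411.24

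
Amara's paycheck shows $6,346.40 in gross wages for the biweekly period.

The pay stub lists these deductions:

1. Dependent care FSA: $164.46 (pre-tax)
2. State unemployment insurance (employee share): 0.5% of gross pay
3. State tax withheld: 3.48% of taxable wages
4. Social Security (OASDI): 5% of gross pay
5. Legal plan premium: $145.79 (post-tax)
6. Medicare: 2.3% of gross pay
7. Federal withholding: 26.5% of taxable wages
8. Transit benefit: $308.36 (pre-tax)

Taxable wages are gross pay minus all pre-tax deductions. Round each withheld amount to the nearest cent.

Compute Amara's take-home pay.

Dependent care FSA: $164.46
Transit benefit: $308.36
Pre-tax total = $164.46 + $308.36 = $472.82
Taxable wages = $6,346.40 − $472.82 = $5,873.58
State tax withheld: $5,873.58 × 0.0348 = $204.40
Federal withholding: $5,873.58 × 0.265 = $1,556.50
Medicare: $6,346.40 × 0.023 = $145.97
Social Security (OASDI): $6,346.40 × 0.05 = $317.32
State unemployment insurance (employee share): $6,346.40 × 0.005 = $31.73
Legal plan premium: $145.79
Total deductions = $164.46 + $308.36 + $204.40 + $1,556.50 + $145.97 + $317.32 + $31.73 + $145.79 = $2,874.53
Net pay = $6,346.40 − $2,874.53 = $3,471.87

$3,471.87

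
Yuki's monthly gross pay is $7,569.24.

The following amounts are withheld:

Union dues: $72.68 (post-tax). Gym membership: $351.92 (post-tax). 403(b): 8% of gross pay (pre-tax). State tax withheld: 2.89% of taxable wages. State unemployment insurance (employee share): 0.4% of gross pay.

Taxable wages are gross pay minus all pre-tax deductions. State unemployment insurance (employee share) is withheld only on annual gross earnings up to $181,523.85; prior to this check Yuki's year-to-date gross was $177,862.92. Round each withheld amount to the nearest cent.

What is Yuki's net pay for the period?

$6,323.21

403(b): $7,569.24 × 0.08 = $605.54
Taxable wages = $7,569.24 − $605.54 = $6,963.70
State tax withheld: $6,963.70 × 0.0289 = $201.25
State unemployment insurance (employee share): only $181,523.85 − $177,862.92 = $3,660.93 of this check is subject → $3,660.93 × 0.004 = $14.64
Union dues: $72.68
Gym membership: $351.92
Total deductions = $605.54 + $201.25 + $14.64 + $72.68 + $351.92 = $1,246.03
Net pay = $7,569.24 − $1,246.03 = $6,323.21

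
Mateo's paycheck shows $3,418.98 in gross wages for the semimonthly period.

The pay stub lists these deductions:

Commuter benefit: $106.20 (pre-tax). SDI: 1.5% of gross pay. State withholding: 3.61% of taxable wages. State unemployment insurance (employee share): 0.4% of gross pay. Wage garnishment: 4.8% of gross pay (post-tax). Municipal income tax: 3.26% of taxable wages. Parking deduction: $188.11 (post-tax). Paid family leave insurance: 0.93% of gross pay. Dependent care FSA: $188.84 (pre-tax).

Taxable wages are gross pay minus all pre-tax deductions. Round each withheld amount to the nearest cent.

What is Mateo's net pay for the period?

Dependent care FSA: $188.84
Commuter benefit: $106.20
Pre-tax total = $188.84 + $106.20 = $295.04
Taxable wages = $3,418.98 − $295.04 = $3,123.94
Municipal income tax: $3,123.94 × 0.0326 = $101.84
State withholding: $3,123.94 × 0.0361 = $112.77
State unemployment insurance (employee share): $3,418.98 × 0.004 = $13.68
SDI: $3,418.98 × 0.015 = $51.28
Paid family leave insurance: $3,418.98 × 0.0093 = $31.80
Wage garnishment: $3,418.98 × 0.048 = $164.11
Parking deduction: $188.11
Total deductions = $188.84 + $106.20 + $101.84 + $112.77 + $13.68 + $51.28 + $31.80 + $164.11 + $188.11 = $958.63
Net pay = $3,418.98 − $958.63 = $2,460.35

$2,460.35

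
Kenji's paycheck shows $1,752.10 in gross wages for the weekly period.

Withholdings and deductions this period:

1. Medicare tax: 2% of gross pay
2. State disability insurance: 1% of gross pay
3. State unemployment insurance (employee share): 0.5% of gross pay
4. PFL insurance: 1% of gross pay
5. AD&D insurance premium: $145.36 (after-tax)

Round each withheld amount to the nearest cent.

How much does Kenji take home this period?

$1,527.90

PFL insurance: $1,752.10 × 0.01 = $17.52
Medicare tax: $1,752.10 × 0.02 = $35.04
State disability insurance: $1,752.10 × 0.01 = $17.52
State unemployment insurance (employee share): $1,752.10 × 0.005 = $8.76
AD&D insurance premium: $145.36
Total deductions = $17.52 + $35.04 + $17.52 + $8.76 + $145.36 = $224.20
Net pay = $1,752.10 − $224.20 = $1,527.90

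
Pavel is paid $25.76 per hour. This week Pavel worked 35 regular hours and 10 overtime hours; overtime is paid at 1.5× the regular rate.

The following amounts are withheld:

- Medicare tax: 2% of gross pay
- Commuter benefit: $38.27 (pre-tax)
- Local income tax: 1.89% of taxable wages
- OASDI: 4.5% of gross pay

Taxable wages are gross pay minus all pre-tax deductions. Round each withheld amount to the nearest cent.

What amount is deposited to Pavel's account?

Regular pay: 35 × $25.76 = $901.60
Overtime pay: 10 × $25.76 × 1.5 = $386.40
Gross pay = $901.60 + $386.40 = $1,288.00
Commuter benefit: $38.27
Taxable wages = $1,288.00 − $38.27 = $1,249.73
Local income tax: $1,249.73 × 0.0189 = $23.62
Medicare tax: $1,288.00 × 0.02 = $25.76
OASDI: $1,288.00 × 0.045 = $57.96
Total deductions = $38.27 + $23.62 + $25.76 + $57.96 = $145.61
Net pay = $1,288.00 − $145.61 = $1,142.39

$1,142.39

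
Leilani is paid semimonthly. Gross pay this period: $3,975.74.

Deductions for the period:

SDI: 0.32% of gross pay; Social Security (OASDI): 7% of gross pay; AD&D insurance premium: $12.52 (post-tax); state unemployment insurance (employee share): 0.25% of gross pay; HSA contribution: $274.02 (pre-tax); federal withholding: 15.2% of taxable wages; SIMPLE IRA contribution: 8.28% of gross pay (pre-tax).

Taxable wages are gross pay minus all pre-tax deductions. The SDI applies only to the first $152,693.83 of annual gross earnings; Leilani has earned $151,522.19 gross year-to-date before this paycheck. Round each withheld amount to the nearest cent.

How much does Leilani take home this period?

SIMPLE IRA contribution: $3,975.74 × 0.0828 = $329.19
HSA contribution: $274.02
Pre-tax total = $329.19 + $274.02 = $603.21
Taxable wages = $3,975.74 − $603.21 = $3,372.53
Federal withholding: $3,372.53 × 0.152 = $512.62
State unemployment insurance (employee share): $3,975.74 × 0.0025 = $9.94
SDI: only $152,693.83 − $151,522.19 = $1,171.64 of this check is subject → $1,171.64 × 0.0032 = $3.75
Social Security (OASDI): $3,975.74 × 0.07 = $278.30
AD&D insurance premium: $12.52
Total deductions = $329.19 + $274.02 + $512.62 + $9.94 + $3.75 + $278.30 + $12.52 = $1,420.34
Net pay = $3,975.74 − $1,420.34 = $2,555.40

$2,555.40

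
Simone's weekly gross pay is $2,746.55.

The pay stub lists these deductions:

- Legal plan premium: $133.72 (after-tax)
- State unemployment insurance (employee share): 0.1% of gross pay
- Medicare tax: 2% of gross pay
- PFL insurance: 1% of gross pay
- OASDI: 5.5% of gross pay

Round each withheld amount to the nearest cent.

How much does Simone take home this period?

PFL insurance: $2,746.55 × 0.01 = $27.47
OASDI: $2,746.55 × 0.055 = $151.06
State unemployment insurance (employee share): $2,746.55 × 0.001 = $2.75
Medicare tax: $2,746.55 × 0.02 = $54.93
Legal plan premium: $133.72
Total deductions = $27.47 + $151.06 + $2.75 + $54.93 + $133.72 = $369.93
Net pay = $2,746.55 − $369.93 = $2,376.62

$2,376.62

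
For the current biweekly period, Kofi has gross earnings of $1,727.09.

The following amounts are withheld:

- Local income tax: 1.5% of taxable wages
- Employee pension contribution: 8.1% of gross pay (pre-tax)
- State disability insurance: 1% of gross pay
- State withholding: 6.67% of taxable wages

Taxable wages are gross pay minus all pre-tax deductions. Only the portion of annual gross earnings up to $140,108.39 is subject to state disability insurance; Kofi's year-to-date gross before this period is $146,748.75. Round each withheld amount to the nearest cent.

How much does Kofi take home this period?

$1,457.52

Employee pension contribution: $1,727.09 × 0.081 = $139.89
Taxable wages = $1,727.09 − $139.89 = $1,587.20
State withholding: $1,587.20 × 0.0667 = $105.87
Local income tax: $1,587.20 × 0.015 = $23.81
State disability insurance: annual cap $140,108.39 already reached (YTD $146,748.75), so $0.00
Total deductions = $139.89 + $105.87 + $23.81 + $0.00 = $269.57
Net pay = $1,727.09 − $269.57 = $1,457.52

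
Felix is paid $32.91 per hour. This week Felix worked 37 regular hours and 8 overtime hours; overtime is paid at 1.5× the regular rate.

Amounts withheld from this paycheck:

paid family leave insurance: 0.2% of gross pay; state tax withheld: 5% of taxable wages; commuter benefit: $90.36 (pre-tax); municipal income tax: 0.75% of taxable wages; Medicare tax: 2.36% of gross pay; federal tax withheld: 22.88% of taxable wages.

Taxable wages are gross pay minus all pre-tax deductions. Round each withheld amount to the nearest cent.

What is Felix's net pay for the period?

$1,045.12

Regular pay: 37 × $32.91 = $1,217.67
Overtime pay: 8 × $32.91 × 1.5 = $394.92
Gross pay = $1,217.67 + $394.92 = $1,612.59
Commuter benefit: $90.36
Taxable wages = $1,612.59 − $90.36 = $1,522.23
Federal tax withheld: $1,522.23 × 0.2288 = $348.29
Municipal income tax: $1,522.23 × 0.0075 = $11.42
State tax withheld: $1,522.23 × 0.05 = $76.11
Paid family leave insurance: $1,612.59 × 0.002 = $3.23
Medicare tax: $1,612.59 × 0.0236 = $38.06
Total deductions = $90.36 + $348.29 + $11.42 + $76.11 + $3.23 + $38.06 = $567.47
Net pay = $1,612.59 − $567.47 = $1,045.12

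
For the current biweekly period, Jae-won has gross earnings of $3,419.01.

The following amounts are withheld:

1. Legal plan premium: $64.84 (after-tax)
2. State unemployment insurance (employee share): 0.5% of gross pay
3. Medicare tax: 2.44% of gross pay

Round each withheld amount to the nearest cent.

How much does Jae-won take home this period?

$3,253.65

State unemployment insurance (employee share): $3,419.01 × 0.005 = $17.10
Medicare tax: $3,419.01 × 0.0244 = $83.42
Legal plan premium: $64.84
Total deductions = $17.10 + $83.42 + $64.84 = $165.36
Net pay = $3,419.01 − $165.36 = $3,253.65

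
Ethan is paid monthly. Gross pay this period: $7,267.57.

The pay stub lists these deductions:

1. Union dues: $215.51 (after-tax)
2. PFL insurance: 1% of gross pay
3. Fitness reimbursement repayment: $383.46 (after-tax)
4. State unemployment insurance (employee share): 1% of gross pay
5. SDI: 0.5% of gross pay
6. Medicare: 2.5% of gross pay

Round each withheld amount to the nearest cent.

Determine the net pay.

Medicare: $7,267.57 × 0.025 = $181.69
SDI: $7,267.57 × 0.005 = $36.34
PFL insurance: $7,267.57 × 0.01 = $72.68
State unemployment insurance (employee share): $7,267.57 × 0.01 = $72.68
Union dues: $215.51
Fitness reimbursement repayment: $383.46
Total deductions = $181.69 + $36.34 + $72.68 + $72.68 + $215.51 + $383.46 = $962.36
Net pay = $7,267.57 − $962.36 = $6,305.21

$6,305.21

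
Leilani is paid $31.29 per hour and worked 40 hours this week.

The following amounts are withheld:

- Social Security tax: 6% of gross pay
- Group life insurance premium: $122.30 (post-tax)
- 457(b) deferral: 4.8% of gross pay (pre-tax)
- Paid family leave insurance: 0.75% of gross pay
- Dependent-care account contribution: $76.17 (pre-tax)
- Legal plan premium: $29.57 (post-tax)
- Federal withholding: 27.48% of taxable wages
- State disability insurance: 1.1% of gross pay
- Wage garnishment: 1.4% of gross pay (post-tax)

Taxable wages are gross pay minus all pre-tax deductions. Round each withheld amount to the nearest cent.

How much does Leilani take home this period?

Gross pay: 40 × $31.29 = $1,251.60
457(b) deferral: $1,251.60 × 0.048 = $60.08
Dependent-care account contribution: $76.17
Pre-tax total = $60.08 + $76.17 = $136.25
Taxable wages = $1,251.60 − $136.25 = $1,115.35
Federal withholding: $1,115.35 × 0.2748 = $306.50
State disability insurance: $1,251.60 × 0.011 = $13.77
Paid family leave insurance: $1,251.60 × 0.0075 = $9.39
Social Security tax: $1,251.60 × 0.06 = $75.10
Legal plan premium: $29.57
Group life insurance premium: $122.30
Wage garnishment: $1,251.60 × 0.014 = $17.52
Total deductions = $60.08 + $76.17 + $306.50 + $13.77 + $9.39 + $75.10 + $29.57 + $122.30 + $17.52 = $710.40
Net pay = $1,251.60 − $710.40 = $541.20

$541.20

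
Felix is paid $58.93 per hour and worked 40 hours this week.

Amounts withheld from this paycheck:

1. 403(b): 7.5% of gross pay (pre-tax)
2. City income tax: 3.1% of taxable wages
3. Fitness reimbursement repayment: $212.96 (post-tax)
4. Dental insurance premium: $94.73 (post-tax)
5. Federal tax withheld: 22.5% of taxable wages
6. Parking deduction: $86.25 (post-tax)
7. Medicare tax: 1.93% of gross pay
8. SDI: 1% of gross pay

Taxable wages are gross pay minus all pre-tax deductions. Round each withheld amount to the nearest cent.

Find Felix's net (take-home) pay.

Gross pay: 40 × $58.93 = $2357.20
403(b): $2357.20 × 0.075 = $176.79
Taxable wages = $2357.20 − $176.79 = $2180.41
Federal tax withheld: $2180.41 × 0.225 = $490.59
City income tax: $2180.41 × 0.031 = $67.59
Medicare tax: $2357.20 × 0.0193 = $45.49
SDI: $2357.20 × 0.01 = $23.57
Parking deduction: $86.25
Dental insurance premium: $94.73
Fitness reimbursement repayment: $212.96
Total deductions = $176.79 + $490.59 + $67.59 + $45.49 + $23.57 + $86.25 + $94.73 + $212.96 = $1197.97
Net pay = $2357.20 − $1197.97 = $1159.23

$1159.23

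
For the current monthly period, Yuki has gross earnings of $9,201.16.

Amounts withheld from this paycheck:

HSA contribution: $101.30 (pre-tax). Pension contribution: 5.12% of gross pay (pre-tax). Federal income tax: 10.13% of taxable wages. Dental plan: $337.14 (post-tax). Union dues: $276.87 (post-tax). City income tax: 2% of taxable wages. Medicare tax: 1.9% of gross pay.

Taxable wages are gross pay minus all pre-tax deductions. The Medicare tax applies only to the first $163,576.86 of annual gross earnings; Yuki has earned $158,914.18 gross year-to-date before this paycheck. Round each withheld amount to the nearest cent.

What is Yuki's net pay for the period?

HSA contribution: $101.30
Pension contribution: $9,201.16 × 0.0512 = $471.10
Pre-tax total = $101.30 + $471.10 = $572.40
Taxable wages = $9,201.16 − $572.40 = $8,628.76
Federal income tax: $8,628.76 × 0.1013 = $874.09
City income tax: $8,628.76 × 0.02 = $172.58
Medicare tax: only $163,576.86 − $158,914.18 = $4,662.68 of this check is subject → $4,662.68 × 0.019 = $88.59
Dental plan: $337.14
Union dues: $276.87
Total deductions = $101.30 + $471.10 + $874.09 + $172.58 + $88.59 + $337.14 + $276.87 = $2,321.67
Net pay = $9,201.16 − $2,321.67 = $6,879.49

$6,879.49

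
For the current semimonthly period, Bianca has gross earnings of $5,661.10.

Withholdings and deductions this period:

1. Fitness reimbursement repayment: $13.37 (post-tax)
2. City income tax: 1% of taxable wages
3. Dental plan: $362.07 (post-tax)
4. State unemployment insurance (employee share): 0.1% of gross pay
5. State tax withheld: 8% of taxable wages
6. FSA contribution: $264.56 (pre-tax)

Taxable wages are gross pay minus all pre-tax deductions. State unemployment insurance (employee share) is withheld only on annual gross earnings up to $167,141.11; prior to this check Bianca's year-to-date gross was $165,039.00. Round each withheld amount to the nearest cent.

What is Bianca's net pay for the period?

$4,533.31

FSA contribution: $264.56
Taxable wages = $5,661.10 − $264.56 = $5,396.54
City income tax: $5,396.54 × 0.01 = $53.97
State tax withheld: $5,396.54 × 0.08 = $431.72
State unemployment insurance (employee share): only $167,141.11 − $165,039.00 = $2,102.11 of this check is subject → $2,102.11 × 0.001 = $2.10
Dental plan: $362.07
Fitness reimbursement repayment: $13.37
Total deductions = $264.56 + $53.97 + $431.72 + $2.10 + $362.07 + $13.37 = $1,127.79
Net pay = $5,661.10 − $1,127.79 = $4,533.31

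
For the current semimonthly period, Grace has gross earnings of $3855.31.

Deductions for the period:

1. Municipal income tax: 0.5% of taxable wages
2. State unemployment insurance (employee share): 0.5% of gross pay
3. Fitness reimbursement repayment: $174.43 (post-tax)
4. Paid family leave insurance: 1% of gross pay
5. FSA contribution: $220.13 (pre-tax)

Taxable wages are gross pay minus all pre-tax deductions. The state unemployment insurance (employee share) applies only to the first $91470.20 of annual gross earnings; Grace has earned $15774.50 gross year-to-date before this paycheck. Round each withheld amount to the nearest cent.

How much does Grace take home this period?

$3384.74

FSA contribution: $220.13
Taxable wages = $3855.31 − $220.13 = $3635.18
Municipal income tax: $3635.18 × 0.005 = $18.18
State unemployment insurance (employee share): cap not yet reached, full $3855.31 is subject → $3855.31 × 0.005 = $19.28
Paid family leave insurance: $3855.31 × 0.01 = $38.55
Fitness reimbursement repayment: $174.43
Total deductions = $220.13 + $18.18 + $19.28 + $38.55 + $174.43 = $470.57
Net pay = $3855.31 − $470.57 = $3384.74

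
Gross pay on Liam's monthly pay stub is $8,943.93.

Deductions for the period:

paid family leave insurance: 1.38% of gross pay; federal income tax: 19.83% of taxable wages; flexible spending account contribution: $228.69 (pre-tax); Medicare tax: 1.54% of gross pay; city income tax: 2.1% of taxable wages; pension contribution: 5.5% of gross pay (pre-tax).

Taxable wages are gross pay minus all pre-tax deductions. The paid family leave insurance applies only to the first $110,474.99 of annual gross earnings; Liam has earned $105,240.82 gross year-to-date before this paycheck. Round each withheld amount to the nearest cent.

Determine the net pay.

$6,209.98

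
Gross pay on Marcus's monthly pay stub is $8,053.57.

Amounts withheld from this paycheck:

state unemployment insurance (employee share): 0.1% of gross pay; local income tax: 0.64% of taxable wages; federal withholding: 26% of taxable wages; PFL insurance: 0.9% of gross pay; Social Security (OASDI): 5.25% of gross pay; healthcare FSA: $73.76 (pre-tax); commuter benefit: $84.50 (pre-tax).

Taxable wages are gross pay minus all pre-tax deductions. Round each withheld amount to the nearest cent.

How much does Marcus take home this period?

Healthcare FSA: $73.76
Commuter benefit: $84.50
Pre-tax total = $73.76 + $84.50 = $158.26
Taxable wages = $8,053.57 − $158.26 = $7,895.31
Federal withholding: $7,895.31 × 0.26 = $2,052.78
Local income tax: $7,895.31 × 0.0064 = $50.53
PFL insurance: $8,053.57 × 0.009 = $72.48
State unemployment insurance (employee share): $8,053.57 × 0.001 = $8.05
Social Security (OASDI): $8,053.57 × 0.0525 = $422.81
Total deductions = $73.76 + $84.50 + $2,052.78 + $50.53 + $72.48 + $8.05 + $422.81 = $2,764.91
Net pay = $8,053.57 − $2,764.91 = $5,288.66

$5,288.66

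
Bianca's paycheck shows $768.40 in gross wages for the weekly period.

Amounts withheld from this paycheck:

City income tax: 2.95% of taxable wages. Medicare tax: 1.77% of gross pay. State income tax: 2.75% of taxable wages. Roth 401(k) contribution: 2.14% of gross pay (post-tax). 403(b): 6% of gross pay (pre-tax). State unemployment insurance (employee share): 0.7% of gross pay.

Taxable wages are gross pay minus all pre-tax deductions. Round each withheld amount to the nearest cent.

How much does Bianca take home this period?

$645.71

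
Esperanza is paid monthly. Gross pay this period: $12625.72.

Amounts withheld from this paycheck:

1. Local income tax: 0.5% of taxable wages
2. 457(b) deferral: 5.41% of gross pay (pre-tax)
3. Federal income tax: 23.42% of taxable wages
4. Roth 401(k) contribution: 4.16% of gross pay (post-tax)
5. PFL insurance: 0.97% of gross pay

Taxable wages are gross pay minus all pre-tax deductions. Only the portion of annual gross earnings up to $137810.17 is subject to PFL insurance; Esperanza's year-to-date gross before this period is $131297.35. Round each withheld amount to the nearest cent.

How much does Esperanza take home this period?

457(b) deferral: $12625.72 × 0.0541 = $683.05
Taxable wages = $12625.72 − $683.05 = $11942.67
Local income tax: $11942.67 × 0.005 = $59.71
Federal income tax: $11942.67 × 0.2342 = $2796.97
PFL insurance: only $137810.17 − $131297.35 = $6512.82 of this check is subject → $6512.82 × 0.0097 = $63.17
Roth 401(k) contribution: $12625.72 × 0.0416 = $525.23
Total deductions = $683.05 + $59.71 + $2796.97 + $63.17 + $525.23 = $4128.13
Net pay = $12625.72 − $4128.13 = $8497.59

$8497.59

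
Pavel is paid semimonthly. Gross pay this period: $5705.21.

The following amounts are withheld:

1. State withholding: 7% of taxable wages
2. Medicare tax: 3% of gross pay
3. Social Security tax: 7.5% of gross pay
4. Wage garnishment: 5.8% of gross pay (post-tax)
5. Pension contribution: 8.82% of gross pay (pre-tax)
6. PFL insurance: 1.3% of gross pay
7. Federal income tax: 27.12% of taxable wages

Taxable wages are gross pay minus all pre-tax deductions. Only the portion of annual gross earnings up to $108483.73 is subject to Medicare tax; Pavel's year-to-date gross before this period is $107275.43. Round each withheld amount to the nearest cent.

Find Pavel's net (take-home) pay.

$2557.87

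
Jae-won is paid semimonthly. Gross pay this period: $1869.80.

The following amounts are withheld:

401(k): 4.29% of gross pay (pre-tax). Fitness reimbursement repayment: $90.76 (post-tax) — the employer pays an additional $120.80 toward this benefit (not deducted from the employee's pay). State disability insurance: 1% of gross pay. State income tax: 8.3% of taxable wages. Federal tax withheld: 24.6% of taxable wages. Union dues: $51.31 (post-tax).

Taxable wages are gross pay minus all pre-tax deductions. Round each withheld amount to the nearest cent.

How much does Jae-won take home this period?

$1040.04

401(k): $1869.80 × 0.0429 = $80.21
Taxable wages = $1869.80 − $80.21 = $1789.59
Federal tax withheld: $1789.59 × 0.246 = $440.24
State income tax: $1789.59 × 0.083 = $148.54
State disability insurance: $1869.80 × 0.01 = $18.70
Union dues: $51.31
Fitness reimbursement repayment: $90.76
(Employer's $120.80 toward fitness reimbursement repayment is not withheld from the employee.)
Total deductions = $80.21 + $440.24 + $148.54 + $18.70 + $51.31 + $90.76 = $829.76
Net pay = $1869.80 − $829.76 = $1040.04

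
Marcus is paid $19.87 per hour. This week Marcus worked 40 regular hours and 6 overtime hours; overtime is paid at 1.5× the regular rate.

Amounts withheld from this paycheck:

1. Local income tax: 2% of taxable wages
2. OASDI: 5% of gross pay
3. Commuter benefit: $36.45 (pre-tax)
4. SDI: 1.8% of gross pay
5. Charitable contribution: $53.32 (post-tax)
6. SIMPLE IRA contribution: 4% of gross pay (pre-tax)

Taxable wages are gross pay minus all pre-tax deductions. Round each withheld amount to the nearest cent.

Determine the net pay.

Regular pay: 40 × $19.87 = $794.80
Overtime pay: 6 × $19.87 × 1.5 = $178.83
Gross pay = $794.80 + $178.83 = $973.63
Commuter benefit: $36.45
SIMPLE IRA contribution: $973.63 × 0.04 = $38.95
Pre-tax total = $36.45 + $38.95 = $75.40
Taxable wages = $973.63 − $75.40 = $898.23
Local income tax: $898.23 × 0.02 = $17.96
SDI: $973.63 × 0.018 = $17.53
OASDI: $973.63 × 0.05 = $48.68
Charitable contribution: $53.32
Total deductions = $36.45 + $38.95 + $17.96 + $17.53 + $48.68 + $53.32 = $212.89
Net pay = $973.63 − $212.89 = $760.74

$760.74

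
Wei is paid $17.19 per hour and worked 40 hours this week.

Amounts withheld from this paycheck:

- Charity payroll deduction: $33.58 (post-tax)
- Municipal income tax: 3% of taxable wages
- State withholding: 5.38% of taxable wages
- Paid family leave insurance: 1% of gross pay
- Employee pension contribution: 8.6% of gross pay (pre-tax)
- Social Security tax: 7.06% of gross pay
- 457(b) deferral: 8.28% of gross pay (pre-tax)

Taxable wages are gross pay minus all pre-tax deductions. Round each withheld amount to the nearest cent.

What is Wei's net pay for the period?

$434.64

Gross pay: 40 × $17.19 = $687.60
457(b) deferral: $687.60 × 0.0828 = $56.93
Employee pension contribution: $687.60 × 0.086 = $59.13
Pre-tax total = $56.93 + $59.13 = $116.06
Taxable wages = $687.60 − $116.06 = $571.54
Municipal income tax: $571.54 × 0.03 = $17.15
State withholding: $571.54 × 0.0538 = $30.75
Social Security tax: $687.60 × 0.0706 = $48.54
Paid family leave insurance: $687.60 × 0.01 = $6.88
Charity payroll deduction: $33.58
Total deductions = $56.93 + $59.13 + $17.15 + $30.75 + $48.54 + $6.88 + $33.58 = $252.96
Net pay = $687.60 − $252.96 = $434.64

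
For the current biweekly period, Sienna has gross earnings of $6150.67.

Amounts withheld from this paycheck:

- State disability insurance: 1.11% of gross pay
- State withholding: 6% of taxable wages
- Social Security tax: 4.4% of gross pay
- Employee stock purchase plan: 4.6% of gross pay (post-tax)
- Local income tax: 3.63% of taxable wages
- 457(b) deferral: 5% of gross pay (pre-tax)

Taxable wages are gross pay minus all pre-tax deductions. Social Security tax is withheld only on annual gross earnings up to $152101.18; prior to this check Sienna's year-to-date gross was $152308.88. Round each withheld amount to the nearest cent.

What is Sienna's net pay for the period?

$4929.24

457(b) deferral: $6150.67 × 0.05 = $307.53
Taxable wages = $6150.67 − $307.53 = $5843.14
Local income tax: $5843.14 × 0.0363 = $212.11
State withholding: $5843.14 × 0.06 = $350.59
Social Security tax: annual cap $152101.18 already reached (YTD $152308.88), so $0.00
State disability insurance: $6150.67 × 0.0111 = $68.27
Employee stock purchase plan: $6150.67 × 0.046 = $282.93
Total deductions = $307.53 + $212.11 + $350.59 + $0.00 + $68.27 + $282.93 = $1221.43
Net pay = $6150.67 − $1221.43 = $4929.24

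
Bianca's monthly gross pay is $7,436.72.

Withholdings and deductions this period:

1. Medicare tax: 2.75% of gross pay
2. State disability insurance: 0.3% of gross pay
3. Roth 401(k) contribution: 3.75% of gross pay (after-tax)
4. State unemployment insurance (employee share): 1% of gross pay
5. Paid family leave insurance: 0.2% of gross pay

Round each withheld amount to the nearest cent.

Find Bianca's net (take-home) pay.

$6,841.78

Medicare tax: $7,436.72 × 0.0275 = $204.51
Paid family leave insurance: $7,436.72 × 0.002 = $14.87
State disability insurance: $7,436.72 × 0.003 = $22.31
State unemployment insurance (employee share): $7,436.72 × 0.01 = $74.37
Roth 401(k) contribution: $7,436.72 × 0.0375 = $278.88
Total deductions = $204.51 + $14.87 + $22.31 + $74.37 + $278.88 = $594.94
Net pay = $7,436.72 − $594.94 = $6,841.78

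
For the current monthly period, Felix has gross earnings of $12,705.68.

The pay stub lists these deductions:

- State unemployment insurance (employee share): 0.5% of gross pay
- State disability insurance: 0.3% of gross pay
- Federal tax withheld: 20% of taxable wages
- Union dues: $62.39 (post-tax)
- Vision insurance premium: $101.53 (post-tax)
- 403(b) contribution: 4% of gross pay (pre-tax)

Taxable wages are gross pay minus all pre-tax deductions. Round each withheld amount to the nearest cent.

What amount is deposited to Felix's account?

$9,492.39

403(b) contribution: $12,705.68 × 0.04 = $508.23
Taxable wages = $12,705.68 − $508.23 = $12,197.45
Federal tax withheld: $12,197.45 × 0.2 = $2,439.49
State disability insurance: $12,705.68 × 0.003 = $38.12
State unemployment insurance (employee share): $12,705.68 × 0.005 = $63.53
Vision insurance premium: $101.53
Union dues: $62.39
Total deductions = $508.23 + $2,439.49 + $38.12 + $63.53 + $101.53 + $62.39 = $3,213.29
Net pay = $12,705.68 − $3,213.29 = $9,492.39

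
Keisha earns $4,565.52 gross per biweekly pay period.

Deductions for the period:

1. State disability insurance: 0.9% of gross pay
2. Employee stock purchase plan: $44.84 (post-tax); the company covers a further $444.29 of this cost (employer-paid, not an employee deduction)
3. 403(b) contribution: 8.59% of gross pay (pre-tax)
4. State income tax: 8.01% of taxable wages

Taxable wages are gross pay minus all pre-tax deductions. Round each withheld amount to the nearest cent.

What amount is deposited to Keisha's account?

$3,753.13

403(b) contribution: $4,565.52 × 0.0859 = $392.18
Taxable wages = $4,565.52 − $392.18 = $4,173.34
State income tax: $4,173.34 × 0.0801 = $334.28
State disability insurance: $4,565.52 × 0.009 = $41.09
Employee stock purchase plan: $44.84
(Employer's $444.29 toward employee stock purchase plan is not withheld from the employee.)
Total deductions = $392.18 + $334.28 + $41.09 + $44.84 = $812.39
Net pay = $4,565.52 − $812.39 = $3,753.13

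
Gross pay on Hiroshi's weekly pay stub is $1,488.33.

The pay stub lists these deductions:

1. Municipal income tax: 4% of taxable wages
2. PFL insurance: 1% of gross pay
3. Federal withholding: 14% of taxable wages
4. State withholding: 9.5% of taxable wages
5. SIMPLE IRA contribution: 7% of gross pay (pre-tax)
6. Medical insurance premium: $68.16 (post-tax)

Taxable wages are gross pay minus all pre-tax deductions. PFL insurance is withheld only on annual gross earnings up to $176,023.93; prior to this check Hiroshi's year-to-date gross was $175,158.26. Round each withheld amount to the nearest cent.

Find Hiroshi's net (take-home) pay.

SIMPLE IRA contribution: $1,488.33 × 0.07 = $104.18
Taxable wages = $1,488.33 − $104.18 = $1,384.15
Federal withholding: $1,384.15 × 0.14 = $193.78
Municipal income tax: $1,384.15 × 0.04 = $55.37
State withholding: $1,384.15 × 0.095 = $131.49
PFL insurance: only $176,023.93 − $175,158.26 = $865.67 of this check is subject → $865.67 × 0.01 = $8.66
Medical insurance premium: $68.16
Total deductions = $104.18 + $193.78 + $55.37 + $131.49 + $8.66 + $68.16 = $561.64
Net pay = $1,488.33 − $561.64 = $926.69

$926.69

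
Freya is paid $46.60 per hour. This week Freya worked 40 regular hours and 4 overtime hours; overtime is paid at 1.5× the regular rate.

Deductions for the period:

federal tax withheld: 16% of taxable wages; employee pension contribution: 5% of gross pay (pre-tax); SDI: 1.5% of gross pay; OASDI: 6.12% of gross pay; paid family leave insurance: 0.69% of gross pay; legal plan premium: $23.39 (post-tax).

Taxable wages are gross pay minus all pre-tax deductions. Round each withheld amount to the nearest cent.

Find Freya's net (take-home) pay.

Regular pay: 40 × $46.60 = $1,864.00
Overtime pay: 4 × $46.60 × 1.5 = $279.60
Gross pay = $1,864.00 + $279.60 = $2,143.60
Employee pension contribution: $2,143.60 × 0.05 = $107.18
Taxable wages = $2,143.60 − $107.18 = $2,036.42
Federal tax withheld: $2,036.42 × 0.16 = $325.83
SDI: $2,143.60 × 0.015 = $32.15
OASDI: $2,143.60 × 0.0612 = $131.19
Paid family leave insurance: $2,143.60 × 0.0069 = $14.79
Legal plan premium: $23.39
Total deductions = $107.18 + $325.83 + $32.15 + $131.19 + $14.79 + $23.39 = $634.53
Net pay = $2,143.60 − $634.53 = $1,509.07

$1,509.07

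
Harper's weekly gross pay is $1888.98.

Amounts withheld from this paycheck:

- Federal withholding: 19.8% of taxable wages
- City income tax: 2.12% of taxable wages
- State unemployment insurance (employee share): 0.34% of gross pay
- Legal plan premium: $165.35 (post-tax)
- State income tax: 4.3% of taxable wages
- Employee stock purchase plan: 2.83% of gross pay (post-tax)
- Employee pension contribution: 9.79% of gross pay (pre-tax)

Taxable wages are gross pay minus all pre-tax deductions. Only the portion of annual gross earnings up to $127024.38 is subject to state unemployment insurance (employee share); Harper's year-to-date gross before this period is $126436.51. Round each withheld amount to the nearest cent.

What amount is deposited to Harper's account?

Employee pension contribution: $1888.98 × 0.0979 = $184.93
Taxable wages = $1888.98 − $184.93 = $1704.05
City income tax: $1704.05 × 0.0212 = $36.13
Federal withholding: $1704.05 × 0.198 = $337.40
State income tax: $1704.05 × 0.043 = $73.27
State unemployment insurance (employee share): only $127024.38 − $126436.51 = $587.87 of this check is subject → $587.87 × 0.0034 = $2.00
Legal plan premium: $165.35
Employee stock purchase plan: $1888.98 × 0.0283 = $53.46
Total deductions = $184.93 + $36.13 + $337.40 + $73.27 + $2.00 + $165.35 + $53.46 = $852.54
Net pay = $1888.98 − $852.54 = $1036.44

$1036.44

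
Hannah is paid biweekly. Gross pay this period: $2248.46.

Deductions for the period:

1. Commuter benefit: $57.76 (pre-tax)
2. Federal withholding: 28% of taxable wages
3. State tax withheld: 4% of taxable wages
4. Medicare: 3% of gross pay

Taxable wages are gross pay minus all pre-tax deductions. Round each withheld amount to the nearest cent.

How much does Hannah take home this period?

$1422.22

Commuter benefit: $57.76
Taxable wages = $2248.46 − $57.76 = $2190.70
State tax withheld: $2190.70 × 0.04 = $87.63
Federal withholding: $2190.70 × 0.28 = $613.40
Medicare: $2248.46 × 0.03 = $67.45
Total deductions = $57.76 + $87.63 + $613.40 + $67.45 = $826.24
Net pay = $2248.46 − $826.24 = $1422.22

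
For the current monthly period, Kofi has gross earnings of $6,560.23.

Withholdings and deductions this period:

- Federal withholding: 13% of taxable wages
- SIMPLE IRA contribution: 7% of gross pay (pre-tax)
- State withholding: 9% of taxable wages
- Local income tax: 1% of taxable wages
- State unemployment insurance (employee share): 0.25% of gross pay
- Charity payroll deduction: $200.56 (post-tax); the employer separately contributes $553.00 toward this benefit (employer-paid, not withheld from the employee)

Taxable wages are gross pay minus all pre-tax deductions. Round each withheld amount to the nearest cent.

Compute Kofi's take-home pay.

$4,480.82

SIMPLE IRA contribution: $6,560.23 × 0.07 = $459.22
Taxable wages = $6,560.23 − $459.22 = $6,101.01
Federal withholding: $6,101.01 × 0.13 = $793.13
Local income tax: $6,101.01 × 0.01 = $61.01
State withholding: $6,101.01 × 0.09 = $549.09
State unemployment insurance (employee share): $6,560.23 × 0.0025 = $16.40
Charity payroll deduction: $200.56
(Employer's $553.00 toward charity payroll deduction is not withheld from the employee.)
Total deductions = $459.22 + $793.13 + $61.01 + $549.09 + $16.40 + $200.56 = $2,079.41
Net pay = $6,560.23 − $2,079.41 = $4,480.82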